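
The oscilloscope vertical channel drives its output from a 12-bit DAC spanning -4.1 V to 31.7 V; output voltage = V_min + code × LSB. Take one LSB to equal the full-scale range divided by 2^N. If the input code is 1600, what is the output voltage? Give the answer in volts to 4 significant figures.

9.884 V

Span: 31.7 V − (-4.1 V) = 35.8 V. LSB = 35.8 V / 2^12.
V_out = -4.1 + 1600 × (35.8/4096) V
      = -4.1 V + 13.9844 V = 9.88438 V.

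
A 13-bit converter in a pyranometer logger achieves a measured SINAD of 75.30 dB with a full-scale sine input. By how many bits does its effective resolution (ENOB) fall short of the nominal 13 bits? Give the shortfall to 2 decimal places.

ENOB = (SINAD − 1.76)/6.02 = (75.30 − 1.76)/6.02 = 12.2159 bits.
Lost resolution: 13 − 12.2159 = 0.7841 bits.

0.78 bits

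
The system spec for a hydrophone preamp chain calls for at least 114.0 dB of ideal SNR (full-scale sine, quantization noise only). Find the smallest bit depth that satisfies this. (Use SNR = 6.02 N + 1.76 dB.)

Solving 6.02 N ≥ 114.0 − 1.76: N ≥ 18.645. Round up → N = 19.

19 bits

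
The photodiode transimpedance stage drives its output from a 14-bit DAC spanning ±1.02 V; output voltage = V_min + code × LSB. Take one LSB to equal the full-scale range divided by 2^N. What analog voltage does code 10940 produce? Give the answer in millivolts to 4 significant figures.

342.2 mV

Range = 1.02 − (-1.02) = 2.04 V. LSB = 2.04 V / 2^14.
V_out = -1.02 + 10940 × (2.04/16384) V
      = -1.02 V + 1.36216 V = 0.342158 V.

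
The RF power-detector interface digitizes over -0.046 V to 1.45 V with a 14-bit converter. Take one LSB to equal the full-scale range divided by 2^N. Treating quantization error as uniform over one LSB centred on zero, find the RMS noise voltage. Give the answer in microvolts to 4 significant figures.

Span: 1.45 V − (-0.046 V) = 1.496 V.
LSB = 1.496 V ÷ 2^14 = 1.496/16384 V = 91.3086 µV.
RMS of a uniform error over width LSB is LSB/√12 = 26.36 µV.

26.36 µV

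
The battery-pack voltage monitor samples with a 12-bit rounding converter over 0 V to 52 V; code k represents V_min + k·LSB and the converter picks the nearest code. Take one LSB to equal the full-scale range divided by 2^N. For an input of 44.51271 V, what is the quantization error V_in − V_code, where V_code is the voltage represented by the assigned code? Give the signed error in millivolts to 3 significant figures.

Span = 52 V. LSB = 52 V / 2^12 ≈ 12.70 mV.
(44.51271 − (0)) / LSB = 44.51271 × 4096/52 = 3506.2319. Nearest integer: k = 3506.
Reconstructed level: 0 + 3506 × 52/4096 V = 44.50976563 V.
V_in − V_code = 44.51271 − (44.50976563) = +2.94 mV.

+2.94 mV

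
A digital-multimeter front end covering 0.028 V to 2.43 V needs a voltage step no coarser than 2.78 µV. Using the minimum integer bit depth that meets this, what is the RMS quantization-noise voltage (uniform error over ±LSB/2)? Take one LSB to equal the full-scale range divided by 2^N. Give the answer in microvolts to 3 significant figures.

Span: 2.43 V − (0.028 V) = 2.402 V.
2.402 V / 2.78 µV = 864000. Since 2^19 = 524288 and 2^20 = 1048576, N = 20.
LSB = 2.402 V ÷ 2^20 = 2.402/1048576 V = 2.2907 µV.
σ_q = LSB/√12 = 2.2907 µV/3.4641 = 0.661 µV.

0.661 µV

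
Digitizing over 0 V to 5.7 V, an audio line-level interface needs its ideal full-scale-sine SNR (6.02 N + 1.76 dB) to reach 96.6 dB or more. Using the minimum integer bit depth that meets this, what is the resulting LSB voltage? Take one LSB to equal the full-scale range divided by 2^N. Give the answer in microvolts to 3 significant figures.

V_FS = 5.7 V.
N ≥ (96.6 − 1.76)/6.02 = 15.754 → N_min = 16.
One LSB is 5.7 V / 65536 = 87.0 µV.

87.0 µV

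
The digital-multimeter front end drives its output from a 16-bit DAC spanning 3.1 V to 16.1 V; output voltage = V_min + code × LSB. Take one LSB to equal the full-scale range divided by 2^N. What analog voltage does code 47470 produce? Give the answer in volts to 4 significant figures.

12.52 V

The full-scale span is 16.1 − (3.1) = 13 V. LSB = 13 V / 2^16.
V_out = V_min + code × LSB = 3.1 V + 47470 × 13 V / 65536
      = 3.1 + 9.41635 = 12.5164 V.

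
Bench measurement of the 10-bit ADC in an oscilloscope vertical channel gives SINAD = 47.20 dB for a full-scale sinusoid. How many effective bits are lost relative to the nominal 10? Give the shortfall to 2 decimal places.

ENOB = (SINAD − 1.76)/6.02 = (47.20 − 1.76)/6.02 = 7.5482 bits.
Shortfall = 10 − 7.5482 = 2.4518 bits.

2.45 bits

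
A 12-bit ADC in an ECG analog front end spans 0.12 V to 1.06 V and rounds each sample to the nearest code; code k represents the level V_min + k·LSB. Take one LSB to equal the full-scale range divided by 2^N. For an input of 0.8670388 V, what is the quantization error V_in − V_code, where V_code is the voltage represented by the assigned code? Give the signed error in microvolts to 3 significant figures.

Range = 1.06 − (0.12) = 0.94 V. LSB = 0.94 V / 2^12 ≈ 229.5 µV.
Position in LSBs: (0.8670388 − (0.12)) × 4096/0.94 = 3255.1818; rounding gives k = 3255.
Reconstructed level: 0.12 + 3255 × 0.94/4096 V = 0.8669970703 V.
Error = V_in − V_code = 0.8670388 − (0.8669970703) = +41.7 µV.

+41.7 µV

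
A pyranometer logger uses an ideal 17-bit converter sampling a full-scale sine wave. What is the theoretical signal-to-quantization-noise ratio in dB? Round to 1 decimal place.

104.1 dB

6.02(17) + 1.76 = 102.34 + 1.76 = 104.10 dB.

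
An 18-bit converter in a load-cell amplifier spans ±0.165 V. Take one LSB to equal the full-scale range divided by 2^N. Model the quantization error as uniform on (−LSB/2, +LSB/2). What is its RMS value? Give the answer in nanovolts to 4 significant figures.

Range = 0.165 − (-0.165) = 0.33 V.
LSB = 0.33 V / 2^18 = 1.25885 µV.
σ_q = LSB/√12 = 1.25885 µV/3.4641 = 363.4 nV.

363.4 nV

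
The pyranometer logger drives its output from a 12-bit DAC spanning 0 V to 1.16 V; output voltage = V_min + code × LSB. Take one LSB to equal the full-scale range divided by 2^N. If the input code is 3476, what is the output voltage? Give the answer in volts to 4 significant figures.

0.9844 V

Full-scale range = 1.16 V. LSB = 1.16 V / 2^12.
V_out = V_min + code × LSB = 0 V + 3476 × 1.16 V / 4096
      = 0 + 0.984414 = 0.984414 V.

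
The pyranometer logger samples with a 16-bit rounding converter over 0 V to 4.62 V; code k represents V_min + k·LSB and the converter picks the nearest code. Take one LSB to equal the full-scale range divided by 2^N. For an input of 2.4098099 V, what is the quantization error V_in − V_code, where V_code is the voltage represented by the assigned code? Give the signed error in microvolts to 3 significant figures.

V_FS = 4.62 V. LSB = 4.62 V / 2^16 ≈ 70.50 µV.
(V_in − V_min)/LSB = (2.4098099 − (0)) × 65536/4.62 = 34183.8315 → nearest code k = 34184.
V_code = 0 + (34184/65536) × 4.62 = 2.4098217773 V.
V_in − V_code = 2.4098099 − (2.4098217773) = −11.9 µV.

−11.9 µV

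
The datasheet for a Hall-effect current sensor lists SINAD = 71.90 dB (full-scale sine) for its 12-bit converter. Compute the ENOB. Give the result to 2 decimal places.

11.65 bits

ENOB = (71.90 − 1.76)/6.02 = 11.6512 bits.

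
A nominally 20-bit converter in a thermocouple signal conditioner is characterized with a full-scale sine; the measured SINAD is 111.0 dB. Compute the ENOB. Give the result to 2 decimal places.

(111.0 − 1.76) / 6.02 = 109.24/6.02 = 18.1462 effective bits.

18.15 bits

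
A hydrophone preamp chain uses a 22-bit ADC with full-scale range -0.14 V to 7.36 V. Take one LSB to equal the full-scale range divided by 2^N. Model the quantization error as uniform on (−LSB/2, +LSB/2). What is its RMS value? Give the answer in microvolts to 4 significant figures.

0.5162 µV

The full-scale span is 7.36 − (-0.14) = 7.5 V.
LSB = 7.5 V ÷ 2^22 = 7.5/4194304 V = 1.78814 µV.
RMS of a uniform error over width LSB is LSB/√12 = 0.5162 µV.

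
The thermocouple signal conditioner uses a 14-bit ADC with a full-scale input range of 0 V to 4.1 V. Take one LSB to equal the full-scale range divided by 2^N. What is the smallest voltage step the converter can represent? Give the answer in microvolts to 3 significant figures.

Span = 4.1 V.
2^14 = 16384 levels.
LSB = 4.1 V ÷ 2^14 = 4.1/16384 V = 250 µV.

250 µV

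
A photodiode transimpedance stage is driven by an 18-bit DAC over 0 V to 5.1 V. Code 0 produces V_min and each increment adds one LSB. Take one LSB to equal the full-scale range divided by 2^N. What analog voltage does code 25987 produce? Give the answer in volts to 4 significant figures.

Range is 5.1 V. LSB = 5.1 V / 2^18.
V_out = V_min + code × LSB = 0 V + 25987 × 5.1 V / 262144
      = 0 + 0.505576 = 0.505576 V.

0.5056 V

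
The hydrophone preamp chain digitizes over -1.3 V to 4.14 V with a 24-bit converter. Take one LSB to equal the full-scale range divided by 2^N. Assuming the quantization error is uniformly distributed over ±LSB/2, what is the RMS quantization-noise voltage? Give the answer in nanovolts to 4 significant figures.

93.60 nV

Range = 4.14 − (-1.3) = 5.44 V.
Step size = 5.44/16777216 V = 324.249 nV.
RMS of a uniform error over width LSB is LSB/√12 = 93.60 nV.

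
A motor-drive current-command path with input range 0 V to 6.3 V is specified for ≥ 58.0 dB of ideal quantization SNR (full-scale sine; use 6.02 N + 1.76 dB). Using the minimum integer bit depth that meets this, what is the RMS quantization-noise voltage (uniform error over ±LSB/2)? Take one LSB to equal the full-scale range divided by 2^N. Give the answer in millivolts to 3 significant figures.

Range is 6.3 V.
Required N = ⌈(58.0 − 1.76)/6.02⌉ = ⌈9.342⌉ = 10.
LSB = 6.3 V / 2^10 = 6.1523 mV.
V_rms = LSB/√12 = 1.78 mV.

1.78 mV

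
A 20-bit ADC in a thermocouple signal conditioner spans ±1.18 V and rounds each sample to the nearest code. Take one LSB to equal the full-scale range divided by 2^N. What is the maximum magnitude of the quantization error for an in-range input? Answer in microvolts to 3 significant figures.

The full-scale span is 1.18 − (-1.18) = 2.36 V.
One LSB is 2.36 V / 1048576 = 2.2507 µV.
Worst-case error for round-to-nearest is half an LSB: 1.13 µV.

1.13 µV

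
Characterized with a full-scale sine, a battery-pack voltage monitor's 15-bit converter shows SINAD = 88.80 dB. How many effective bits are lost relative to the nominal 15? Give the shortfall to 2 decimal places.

0.54 bits

Effective bits = (88.80 − 1.76)/6.02 = 14.4585.
Lost resolution: 15 − 14.4585 = 0.5415 bits.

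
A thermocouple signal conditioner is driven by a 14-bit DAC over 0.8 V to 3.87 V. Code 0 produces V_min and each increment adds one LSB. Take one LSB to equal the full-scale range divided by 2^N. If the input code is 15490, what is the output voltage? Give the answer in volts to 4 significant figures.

3.702 V

Range = 3.87 − (0.8) = 3.07 V. LSB = 3.07 V / 2^14.
V_out = V_min + code × LSB = 0.8 V + 15490 × 3.07 V / 16384
      = 0.8 V + 2.90248 V = 3.70248 V.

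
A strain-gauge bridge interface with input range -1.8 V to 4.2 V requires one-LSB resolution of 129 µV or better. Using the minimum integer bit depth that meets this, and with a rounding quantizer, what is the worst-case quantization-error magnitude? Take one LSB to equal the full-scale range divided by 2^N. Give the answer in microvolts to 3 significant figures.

45.8 µV

Range = 4.2 − (-1.8) = 6 V.
6 V / 129 µV = 46510. Since 2^15 = 32768 and 2^16 = 65536, N = 16.
LSB = 6 V ÷ 2^16 = 6/65536 V = 91.553 µV.
Half an LSB is 45.8 µV.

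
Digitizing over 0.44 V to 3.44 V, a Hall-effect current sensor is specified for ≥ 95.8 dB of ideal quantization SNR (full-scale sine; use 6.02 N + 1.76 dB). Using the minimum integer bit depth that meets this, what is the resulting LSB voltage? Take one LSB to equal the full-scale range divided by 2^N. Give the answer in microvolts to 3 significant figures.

Span: 3.44 V − (0.44 V) = 3 V.
6.02 N + 1.76 ≥ 95.8 gives N ≥ 15.621, so the minimum integer is 16.
Step size = 3/65536 V = 45.8 µV.

45.8 µV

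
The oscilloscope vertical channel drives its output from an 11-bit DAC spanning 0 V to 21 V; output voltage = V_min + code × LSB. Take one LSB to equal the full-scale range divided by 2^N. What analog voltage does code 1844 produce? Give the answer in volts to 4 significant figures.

Range is 21 V. LSB = 21 V / 2^11.
V_out = 0 + 1844 × (21/2048) V
      = 0 V + 18.9082 V = 18.9082 V.

18.91 V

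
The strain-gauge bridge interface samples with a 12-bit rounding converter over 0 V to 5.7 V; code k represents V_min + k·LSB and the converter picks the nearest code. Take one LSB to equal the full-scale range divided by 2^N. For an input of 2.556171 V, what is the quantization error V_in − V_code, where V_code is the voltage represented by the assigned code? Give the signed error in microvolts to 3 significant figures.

Range is 5.7 V. LSB = 5.7 V / 2^12 ≈ 1.392 mV.
(V_in − V_min)/LSB = (2.556171 − (0)) × 4096/5.7 = 1836.8555 → nearest code k = 1837.
Reconstructed level: 0 + 1837 × 5.7/4096 V = 2.556372070 V.
Error = V_in − V_code = 2.556171 − (2.556372070) = −201 µV.

−201 µV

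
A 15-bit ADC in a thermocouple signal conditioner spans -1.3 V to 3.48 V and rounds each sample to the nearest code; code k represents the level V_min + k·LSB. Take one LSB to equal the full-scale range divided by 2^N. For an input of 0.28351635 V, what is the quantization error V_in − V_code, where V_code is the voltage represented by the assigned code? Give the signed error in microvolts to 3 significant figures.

+53.8 µV

Span: 3.48 V − (-1.3 V) = 4.78 V. LSB = 4.78 V / 2^15 ≈ 145.9 µV.
Position in LSBs: (0.28351635 − (-1.3)) × 32768/4.78 = 10855.3690; rounding gives k = 10855.
V_code = -1.3 + (10855/32768) × 4.78 = 0.28346252441 V.
e = 0.28351635 − (0.28346252441) = +53.8 µV.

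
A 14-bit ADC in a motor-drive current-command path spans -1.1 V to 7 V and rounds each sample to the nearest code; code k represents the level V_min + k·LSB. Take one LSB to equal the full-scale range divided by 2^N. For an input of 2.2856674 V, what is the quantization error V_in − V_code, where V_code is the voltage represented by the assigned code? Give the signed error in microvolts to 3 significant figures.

+121 µV

Span: 7 V − (-1.1 V) = 8.1 V. LSB = 8.1 V / 2^14 ≈ 494.4 µV.
Position in LSBs: (2.2856674 − (-1.1)) × 16384/8.1 = 6848.2438; rounding gives k = 6848.
V_code = V_min + k × range/2^14 = -1.1 + 6848 × 8.1/16384 = 2.2855468750 V.
Error = V_in − V_code = 2.2856674 − (2.2855468750) = +121 µV.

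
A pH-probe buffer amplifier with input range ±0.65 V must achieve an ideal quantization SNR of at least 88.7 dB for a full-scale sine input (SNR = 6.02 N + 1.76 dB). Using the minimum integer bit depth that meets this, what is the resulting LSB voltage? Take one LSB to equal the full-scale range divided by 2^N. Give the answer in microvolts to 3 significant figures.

39.7 µV

Span: 0.65 V − (-0.65 V) = 1.3 V.
N ≥ (88.7 − 1.76)/6.02 = 14.442 → N_min = 15.
LSB = 1.3 V ÷ 2^15 = 1.3/32768 V = 39.7 µV.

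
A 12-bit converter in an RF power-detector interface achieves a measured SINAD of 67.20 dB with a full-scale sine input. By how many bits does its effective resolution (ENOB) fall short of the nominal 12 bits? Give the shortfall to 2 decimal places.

1.13 bits

Effective bits = (67.20 − 1.76)/6.02 = 10.8704.
Lost resolution: 12 − 10.8704 = 1.1296 bits.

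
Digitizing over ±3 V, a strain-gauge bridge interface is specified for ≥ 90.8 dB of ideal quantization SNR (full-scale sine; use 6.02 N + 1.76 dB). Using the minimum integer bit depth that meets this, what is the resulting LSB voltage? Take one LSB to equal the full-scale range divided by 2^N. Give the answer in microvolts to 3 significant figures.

Range = 3 − (-3) = 6 V.
Solving 6.02 N ≥ 90.8 − 1.76: N ≥ 14.791. Round up → N = 15.
LSB = 6 V ÷ 2^15 = 6/32768 V = 183 µV.

183 µV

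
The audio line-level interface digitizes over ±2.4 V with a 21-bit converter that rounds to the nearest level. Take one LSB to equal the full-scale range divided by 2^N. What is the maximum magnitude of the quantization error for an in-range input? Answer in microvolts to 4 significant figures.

1.144 µV

Range = 2.4 − (-2.4) = 4.8 V.
Step size = 4.8/2097152 V = 2.28882 µV.
A rounding quantizer has |error| ≤ LSB/2 = 1.144 µV.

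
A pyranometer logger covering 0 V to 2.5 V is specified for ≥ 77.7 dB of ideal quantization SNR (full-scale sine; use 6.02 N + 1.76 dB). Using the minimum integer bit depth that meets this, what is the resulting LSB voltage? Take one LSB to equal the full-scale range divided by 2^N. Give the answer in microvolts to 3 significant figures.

Span = 2.5 V.
Solving 6.02 N ≥ 77.7 − 1.76: N ≥ 12.615. Round up → N = 13.
One LSB is 2.5 V / 8192 = 305 µV.

305 µV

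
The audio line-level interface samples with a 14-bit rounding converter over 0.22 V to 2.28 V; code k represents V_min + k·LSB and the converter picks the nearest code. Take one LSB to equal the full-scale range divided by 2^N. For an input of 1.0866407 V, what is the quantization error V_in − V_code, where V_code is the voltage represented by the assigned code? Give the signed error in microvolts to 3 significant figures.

−32.9 µV

Range = 2.28 − (0.22) = 2.06 V. LSB = 2.06 V / 2^14 ≈ 125.7 µV.
Position in LSBs: (1.0866407 − (0.22)) × 16384/2.06 = 6892.7385; rounding gives k = 6893.
V_code = V_min + k × range/2^14 = 0.22 + 6893 × 2.06/16384 = 1.0866735840 V.
Error = V_in − V_code = 1.0866407 − (1.0866735840) = −32.9 µV.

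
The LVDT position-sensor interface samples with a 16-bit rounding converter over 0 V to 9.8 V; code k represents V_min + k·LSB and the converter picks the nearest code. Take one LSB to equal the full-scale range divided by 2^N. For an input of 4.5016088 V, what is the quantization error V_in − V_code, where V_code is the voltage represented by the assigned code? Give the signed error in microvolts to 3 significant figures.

Full-scale range = 9.8 V. LSB = 9.8 V / 2^16 ≈ 149.5 µV.
(V_in − V_min)/LSB = (4.5016088 − (0)) × 65536/9.8 = 30103.8198 → nearest code k = 30104.
V_code = 0 + (30104/65536) × 9.8 = 4.5016357422 V.
e = 4.5016088 − (4.5016357422) = −26.9 µV.

−26.9 µV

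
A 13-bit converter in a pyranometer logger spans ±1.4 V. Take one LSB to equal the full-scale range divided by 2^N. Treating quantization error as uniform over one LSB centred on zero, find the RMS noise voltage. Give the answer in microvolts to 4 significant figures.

Range = 1.4 − (-1.4) = 2.8 V.
Step size = 2.8/8192 V = 341.797 µV.
RMS of a uniform error over width LSB is LSB/√12 = 98.67 µV.

98.67 µV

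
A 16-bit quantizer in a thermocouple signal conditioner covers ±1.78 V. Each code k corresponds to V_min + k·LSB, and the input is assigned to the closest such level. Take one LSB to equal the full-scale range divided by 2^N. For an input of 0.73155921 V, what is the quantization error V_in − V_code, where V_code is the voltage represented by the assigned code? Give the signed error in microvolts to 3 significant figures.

Span: 1.78 V − (-1.78 V) = 3.56 V. LSB = 3.56 V / 2^16 ≈ 54.32 µV.
(0.73155921 − (-1.78)) / LSB = 2.51155921 × 65536/3.56 = 46235.2653. Nearest integer: k = 46235.
Reconstructed level: -1.78 + 46235 × 3.56/65536 V = 0.73154479980 V.
e = 0.73155921 − (0.73154479980) = +14.4 µV.

+14.4 µV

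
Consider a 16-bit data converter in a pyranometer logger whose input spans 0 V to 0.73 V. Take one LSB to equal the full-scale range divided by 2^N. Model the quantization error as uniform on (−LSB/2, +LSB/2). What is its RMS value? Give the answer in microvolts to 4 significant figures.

Range is 0.73 V.
LSB = 0.73 V ÷ 2^16 = 0.73/65536 V = 11.1389 µV.
V_rms = LSB/√12 = 11.1389 µV / √12 = 3.216 µV.

3.216 µV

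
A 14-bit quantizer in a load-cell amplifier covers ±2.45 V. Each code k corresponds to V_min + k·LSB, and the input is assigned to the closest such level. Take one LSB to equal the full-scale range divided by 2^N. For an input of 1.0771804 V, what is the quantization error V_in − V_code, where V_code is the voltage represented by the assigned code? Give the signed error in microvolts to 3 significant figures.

Range = 2.45 − (-2.45) = 4.9 V. LSB = 4.9 V / 2^14 ≈ 299.1 µV.
(V_in − V_min)/LSB = (1.0771804 − (-2.45)) × 16384/4.9 = 11793.7395 → nearest code k = 11794.
Reconstructed level: -2.45 + 11794 × 4.9/16384 V = 1.0772583008 V.
Error = V_in − V_code = 1.0771804 − (1.0772583008) = −77.9 µV.

−77.9 µV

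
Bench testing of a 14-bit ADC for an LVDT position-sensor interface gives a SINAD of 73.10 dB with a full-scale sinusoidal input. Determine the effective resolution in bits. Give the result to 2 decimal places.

11.85 bits

ENOB = (73.10 − 1.76)/6.02 = 11.8505 bits.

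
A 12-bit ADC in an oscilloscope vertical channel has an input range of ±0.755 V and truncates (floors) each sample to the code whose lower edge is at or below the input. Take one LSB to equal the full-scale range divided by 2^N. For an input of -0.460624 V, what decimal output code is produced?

Span: 0.755 V − (-0.755 V) = 1.51 V. LSB = 1.51 V / 2^12 ≈ 368.7 µV.
(V_in − V_min) × 2^12/range = (-0.460624 − (-0.755)) × 4096/1.51 = 798.519.
Floor → code = 798.

798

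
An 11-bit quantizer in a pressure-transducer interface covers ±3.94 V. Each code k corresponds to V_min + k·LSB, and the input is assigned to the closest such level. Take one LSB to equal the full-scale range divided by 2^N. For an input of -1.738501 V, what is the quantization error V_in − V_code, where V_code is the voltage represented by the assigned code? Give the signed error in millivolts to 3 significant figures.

The full-scale span is 3.94 − (-3.94) = 7.88 V. LSB = 7.88 V / 2^11 ≈ 3.848 mV.
(V_in − V_min)/LSB = (-1.738501 − (-3.94)) × 2048/7.88 = 572.1662 → nearest code k = 572.
V_code = -3.94 + (572/2048) × 7.88 = -1.739140625 V.
V_in − V_code = -1.738501 − (-1.739140625) = +0.640 mV.

+0.640 mV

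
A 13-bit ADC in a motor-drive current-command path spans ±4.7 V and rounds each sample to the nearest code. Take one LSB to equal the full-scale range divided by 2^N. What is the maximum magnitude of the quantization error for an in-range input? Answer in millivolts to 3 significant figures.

The full-scale span is 4.7 − (-4.7) = 9.4 V.
One LSB is 9.4 V / 8192 = 1.1475 mV.
A rounding quantizer has |error| ≤ LSB/2 = 0.574 mV.

0.574 mV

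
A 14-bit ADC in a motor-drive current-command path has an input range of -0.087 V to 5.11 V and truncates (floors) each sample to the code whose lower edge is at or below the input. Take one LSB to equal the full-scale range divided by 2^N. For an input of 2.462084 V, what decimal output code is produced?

8036

Full-scale range = 5.11 V − (-0.087 V) = 5.197 V. LSB = 5.197 V / 2^14 ≈ 317.2 µV.
(V_in − V_min) × 2^14/range = (2.462084 − (-0.087)) × 16384/5.197 = 8036.212.
Floor → code = 8036.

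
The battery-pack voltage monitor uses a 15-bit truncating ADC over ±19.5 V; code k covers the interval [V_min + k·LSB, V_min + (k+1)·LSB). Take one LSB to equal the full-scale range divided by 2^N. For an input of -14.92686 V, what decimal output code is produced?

3842

Range = 19.5 − (-19.5) = 39 V. LSB = 39 V / 2^15 ≈ 1.190 mV.
code = ⌊(V_in − V_min)/LSB⌋ = ⌊(V_in − V_min) × 2^15 / range⌋
     = ⌊(-14.92686 − (-19.5)) × 32768 / 39⌋ = ⌊4.57314 × 32768/39⌋
     = ⌊3842.376⌋ = 3842.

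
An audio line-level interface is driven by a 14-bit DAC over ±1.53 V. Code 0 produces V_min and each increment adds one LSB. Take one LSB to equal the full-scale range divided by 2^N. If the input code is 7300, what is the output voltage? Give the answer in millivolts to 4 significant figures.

-166.6 mV

Range = 1.53 − (-1.53) = 3.06 V. LSB = 3.06 V / 2^14.
V_out = V_min + code × LSB = -1.53 V + 7300 × 3.06 V / 16384
      = -1.53 + 1.36340 = -0.166597 V.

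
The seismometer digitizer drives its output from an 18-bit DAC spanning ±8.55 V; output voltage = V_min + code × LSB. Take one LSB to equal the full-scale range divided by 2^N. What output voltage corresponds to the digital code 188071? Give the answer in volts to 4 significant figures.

The full-scale span is 8.55 − (-8.55) = 17.1 V. LSB = 17.1 V / 2^18.
V_out = -8.55 + 188071 × (17.1/262144) V
      = -8.55 + 12.2681 = 3.71812 V.

3.718 V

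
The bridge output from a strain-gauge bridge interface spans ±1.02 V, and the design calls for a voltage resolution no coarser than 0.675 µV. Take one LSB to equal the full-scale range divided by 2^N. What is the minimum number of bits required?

22 bits

Range = 1.02 − (-1.02) = 2.04 V.
Required number of levels: 2.04/0.675 µV = 3.0222e6; smallest N with 2^N ≥ that is 22.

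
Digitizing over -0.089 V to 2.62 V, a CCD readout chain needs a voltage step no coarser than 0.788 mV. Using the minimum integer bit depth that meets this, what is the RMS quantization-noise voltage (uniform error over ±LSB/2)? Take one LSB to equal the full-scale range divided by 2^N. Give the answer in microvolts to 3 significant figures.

191 µV

Range = 2.62 − (-0.089) = 2.709 V.
Levels needed ≥ 2.709/0.788 mV = 3438. 2^12 = 4096 suffices, so N_min = 12.
LSB = 2.709 V ÷ 2^12 = 2.709/4096 V = 0.66138 mV.
RMS noise = LSB/√12 = 191 µV.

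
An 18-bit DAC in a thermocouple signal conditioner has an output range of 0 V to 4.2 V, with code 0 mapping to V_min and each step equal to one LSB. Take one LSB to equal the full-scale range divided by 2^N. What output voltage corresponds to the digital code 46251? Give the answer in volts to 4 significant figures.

V_FS = 4.2 V. LSB = 4.2 V / 2^18.
Output = V_min + (46251/262144) × range = 0 + 0.176434 × 4.2 V
      = 0 V + 0.741021 V = 0.741021 V.

0.7410 V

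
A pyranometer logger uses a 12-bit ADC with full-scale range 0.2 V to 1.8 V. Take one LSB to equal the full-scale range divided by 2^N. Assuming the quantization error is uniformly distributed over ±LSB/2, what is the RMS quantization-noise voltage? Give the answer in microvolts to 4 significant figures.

Span: 1.8 V − (0.2 V) = 1.6 V.
One LSB is 1.6 V / 4096 = 390.625 µV.
RMS of a uniform error over width LSB is LSB/√12 = 112.8 µV.

112.8 µV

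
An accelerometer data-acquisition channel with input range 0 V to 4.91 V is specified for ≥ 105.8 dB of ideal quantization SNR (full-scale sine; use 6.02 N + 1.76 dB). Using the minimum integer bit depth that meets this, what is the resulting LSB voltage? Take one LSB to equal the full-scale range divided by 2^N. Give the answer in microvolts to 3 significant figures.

Full-scale range = 4.91 V.
N ≥ (105.8 − 1.76)/6.02 = 17.282 → N_min = 18.
LSB = 4.91 V / 2^18 = 18.7 µV.

18.7 µV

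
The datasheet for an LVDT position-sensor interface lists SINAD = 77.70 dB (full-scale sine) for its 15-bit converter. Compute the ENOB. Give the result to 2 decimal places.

12.61 bits

ENOB = (SINAD − 1.76) / 6.02 = (77.70 − 1.76) / 6.02 = 75.94 / 6.02 = 12.6146.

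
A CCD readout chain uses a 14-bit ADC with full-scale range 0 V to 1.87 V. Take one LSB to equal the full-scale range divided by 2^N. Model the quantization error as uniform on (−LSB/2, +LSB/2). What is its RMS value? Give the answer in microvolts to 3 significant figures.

Span = 1.87 V.
One LSB is 1.87 V / 16384 = 114.14 µV.
σ_q = LSB/√12 = 114.14 µV/3.4641 = 32.9 µV.

32.9 µV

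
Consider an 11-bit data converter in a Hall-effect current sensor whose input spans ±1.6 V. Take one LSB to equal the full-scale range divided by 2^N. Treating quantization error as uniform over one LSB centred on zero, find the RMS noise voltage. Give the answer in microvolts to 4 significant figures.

Range = 1.6 − (-1.6) = 3.2 V.
Step size = 3.2/2048 V = 1.56250 mV.
RMS of a uniform error over width LSB is LSB/√12 = 451.1 µV.

451.1 µV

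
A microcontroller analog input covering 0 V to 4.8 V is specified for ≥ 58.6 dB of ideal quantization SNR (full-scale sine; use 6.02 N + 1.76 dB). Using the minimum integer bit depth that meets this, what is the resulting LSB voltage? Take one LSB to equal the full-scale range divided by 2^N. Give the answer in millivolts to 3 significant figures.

4.69 mV

Span = 4.8 V.
Solving 6.02 N ≥ 58.6 − 1.76: N ≥ 9.442. Round up → N = 10.
LSB = 4.8 V ÷ 2^10 = 4.8/1024 V = 4.69 mV.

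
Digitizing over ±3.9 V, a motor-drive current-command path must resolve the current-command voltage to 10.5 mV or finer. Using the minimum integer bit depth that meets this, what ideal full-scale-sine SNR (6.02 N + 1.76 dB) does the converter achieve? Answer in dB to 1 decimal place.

Range = 3.9 − (-3.9) = 7.8 V.
Need 2^N ≥ 7.8 V / 10.5 mV = 742.9 → N_min = 10.
SNR = 6.02 × 10 + 1.76 = 61.96 dB.

62.0 dB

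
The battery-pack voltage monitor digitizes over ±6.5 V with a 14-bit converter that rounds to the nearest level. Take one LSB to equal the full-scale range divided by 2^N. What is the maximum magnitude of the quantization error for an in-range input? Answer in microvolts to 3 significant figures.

The full-scale span is 6.5 − (-6.5) = 13 V.
Step size = 13/16384 V = 0.79346 mV.
|e|_max = LSB/2 = 397 µV.

397 µV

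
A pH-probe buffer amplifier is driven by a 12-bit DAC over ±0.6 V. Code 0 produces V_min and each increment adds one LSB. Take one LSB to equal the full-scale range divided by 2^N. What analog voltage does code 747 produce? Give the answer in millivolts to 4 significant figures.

-381.2 mV

The full-scale span is 0.6 − (-0.6) = 1.2 V. LSB = 1.2 V / 2^12.
V_out = V_min + code × LSB = -0.6 V + 747 × 1.2 V / 4096
      = -0.6 V + 0.218848 V = -0.381152 V.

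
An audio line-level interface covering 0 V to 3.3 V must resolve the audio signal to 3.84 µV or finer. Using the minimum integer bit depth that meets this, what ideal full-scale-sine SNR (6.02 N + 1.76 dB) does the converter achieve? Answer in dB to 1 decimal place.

Range is 3.3 V.
Required number of levels: 3.3/3.84 µV = 859380; smallest N with 2^N ≥ that is 20.
Ideal SNR at N = 20: 6.02·20 + 1.76 = 122.2 dB.

122.2 dB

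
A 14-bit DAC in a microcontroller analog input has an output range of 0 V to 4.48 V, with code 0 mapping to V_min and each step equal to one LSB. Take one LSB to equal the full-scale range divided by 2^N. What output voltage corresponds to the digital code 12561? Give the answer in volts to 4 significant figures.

Range is 4.48 V. LSB = 4.48 V / 2^14.
V_out = V_min + code × LSB = 0 V + 12561 × 4.48 V / 16384
      = 0 + 3.43465 = 3.43465 V.

3.435 V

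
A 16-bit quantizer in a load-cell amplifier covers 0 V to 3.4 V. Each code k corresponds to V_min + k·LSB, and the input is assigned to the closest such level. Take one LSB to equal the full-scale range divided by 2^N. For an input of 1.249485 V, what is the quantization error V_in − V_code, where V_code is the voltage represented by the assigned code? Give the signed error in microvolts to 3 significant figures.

Span = 3.4 V. LSB = 3.4 V / 2^16 ≈ 51.88 µV.
Position in LSBs: (1.249485 − (0)) × 65536/3.4 = 24084.1909; rounding gives k = 24084.
V_code = V_min + k × range/2^16 = 0 + 24084 × 3.4/65536 = 1.2494750977 V.
V_in − V_code = 1.249485 − (1.2494750977) = +9.90 µV.

+9.90 µV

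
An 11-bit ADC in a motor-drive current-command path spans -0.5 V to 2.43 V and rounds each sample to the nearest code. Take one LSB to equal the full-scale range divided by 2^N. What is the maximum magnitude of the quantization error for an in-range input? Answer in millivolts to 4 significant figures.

0.7153 mV

Span: 2.43 V − (-0.5 V) = 2.93 V.
LSB = 2.93 V / 2^11 = 1.43066 mV.
A rounding quantizer has |error| ≤ LSB/2 = 0.7153 mV.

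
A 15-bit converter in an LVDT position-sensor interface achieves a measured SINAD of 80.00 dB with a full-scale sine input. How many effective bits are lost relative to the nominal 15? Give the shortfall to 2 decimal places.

ENOB = (SINAD − 1.76)/6.02 = (80.00 − 1.76)/6.02 = 12.9967 bits.
Lost resolution: 15 − 12.9967 = 2.0033 bits.

2.00 bits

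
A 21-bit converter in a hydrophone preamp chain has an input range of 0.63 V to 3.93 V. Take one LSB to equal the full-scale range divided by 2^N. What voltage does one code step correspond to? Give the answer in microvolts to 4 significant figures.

Span: 3.93 V − (0.63 V) = 3.3 V.
There are 2^21 = 2097152 steps.
Step size = 3.3/2097152 V = 1.574 µV.

1.574 µV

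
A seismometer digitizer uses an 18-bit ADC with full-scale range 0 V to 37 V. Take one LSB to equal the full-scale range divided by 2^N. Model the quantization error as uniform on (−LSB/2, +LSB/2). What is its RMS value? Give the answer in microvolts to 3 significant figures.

40.7 µV

Span = 37 V.
LSB = 37 V ÷ 2^18 = 37/262144 V = 141.14 µV.
RMS of a uniform error over width LSB is LSB/√12 = 40.7 µV.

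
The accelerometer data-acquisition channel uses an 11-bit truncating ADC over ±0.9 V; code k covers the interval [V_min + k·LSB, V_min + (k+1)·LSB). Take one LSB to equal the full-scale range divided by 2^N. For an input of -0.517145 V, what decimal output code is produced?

435

The full-scale span is 0.9 − (-0.9) = 1.8 V. LSB = 1.8 V / 2^11 ≈ 0.8789 mV.
(V_in − V_min) × 2^11/range = (-0.517145 − (-0.9)) × 2048/1.8 = 435.604.
Floor → code = 435.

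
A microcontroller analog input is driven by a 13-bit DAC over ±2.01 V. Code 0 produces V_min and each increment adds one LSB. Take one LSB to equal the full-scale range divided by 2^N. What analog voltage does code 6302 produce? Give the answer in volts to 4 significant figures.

Span: 2.01 V − (-2.01 V) = 4.02 V. LSB = 4.02 V / 2^13.
V_out = V_min + code × LSB = -2.01 V + 6302 × 4.02 V / 8192
      = -2.01 V + 3.09253 V = 1.08253 V.

1.083 V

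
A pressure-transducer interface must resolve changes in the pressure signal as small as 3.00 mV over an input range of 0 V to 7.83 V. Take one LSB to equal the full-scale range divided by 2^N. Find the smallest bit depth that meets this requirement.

12 bits

V_FS = 7.83 V.
7.83 V / 3.00 mV = 2610. Since 2^11 = 2048 and 2^12 = 4096, N = 12.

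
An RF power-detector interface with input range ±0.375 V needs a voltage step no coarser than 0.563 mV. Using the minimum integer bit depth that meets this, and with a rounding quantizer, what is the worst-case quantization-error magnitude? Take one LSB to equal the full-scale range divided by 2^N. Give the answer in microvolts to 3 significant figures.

183 µV

Range = 0.375 − (-0.375) = 0.75 V.
Levels needed ≥ 0.75/0.563 mV = 1332. 2^11 = 2048 suffices, so N_min = 11.
LSB = 0.75 V ÷ 2^11 = 0.75/2048 V = 366.21 µV.
|e|_max = LSB/2 = 183 µV.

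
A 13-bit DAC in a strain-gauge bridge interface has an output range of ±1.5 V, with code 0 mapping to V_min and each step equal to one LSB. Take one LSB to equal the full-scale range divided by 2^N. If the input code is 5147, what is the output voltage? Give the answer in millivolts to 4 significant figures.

384.9 mV

Span: 1.5 V − (-1.5 V) = 3 V. LSB = 3 V / 2^13.
V_out = -1.5 + 5147 × (3/8192) V
      = -1.5 V + 1.88489 V = 0.384888 V.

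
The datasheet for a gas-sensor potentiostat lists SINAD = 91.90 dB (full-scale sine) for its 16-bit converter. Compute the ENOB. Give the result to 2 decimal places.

(91.90 − 1.76) / 6.02 = 90.14/6.02 = 14.9734 effective bits.

14.97 bits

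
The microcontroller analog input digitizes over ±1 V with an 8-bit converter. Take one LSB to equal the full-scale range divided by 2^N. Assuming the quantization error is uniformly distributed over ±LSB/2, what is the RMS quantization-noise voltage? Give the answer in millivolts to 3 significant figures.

2.26 mV

Range = 1 − (-1) = 2 V.
One LSB is 2 V / 256 = 7.8125 mV.
σ_q = LSB/√12 = 7.8125 mV/3.4641 = 2.26 mV.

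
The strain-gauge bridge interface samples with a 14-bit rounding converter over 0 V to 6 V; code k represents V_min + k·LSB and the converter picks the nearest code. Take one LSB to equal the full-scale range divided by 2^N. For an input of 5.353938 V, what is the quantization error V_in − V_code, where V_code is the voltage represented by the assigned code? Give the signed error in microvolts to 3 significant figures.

−65.9 µV

Range is 6 V. LSB = 6 V / 2^14 ≈ 366.2 µV.
Position in LSBs: (5.353938 − (0)) × 16384/6 = 14619.8200; rounding gives k = 14620.
Reconstructed level: 0 + 14620 × 6/16384 V = 5.3540039063 V.
V_in − V_code = 5.353938 − (5.3540039063) = −65.9 µV.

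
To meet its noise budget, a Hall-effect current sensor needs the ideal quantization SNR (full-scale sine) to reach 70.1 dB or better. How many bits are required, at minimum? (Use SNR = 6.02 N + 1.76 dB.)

Required N = ⌈(70.1 − 1.76)/6.02⌉ = ⌈11.352⌉ = 12.

12 bits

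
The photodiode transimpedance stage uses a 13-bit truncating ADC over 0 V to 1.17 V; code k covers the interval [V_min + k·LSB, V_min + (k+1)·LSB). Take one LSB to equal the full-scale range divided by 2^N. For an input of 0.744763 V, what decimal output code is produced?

5214

Span = 1.17 V. LSB = 1.17 V / 2^13 ≈ 142.8 µV.
(V_in − V_min) × 2^13/range = (0.744763 − (0)) × 8192/1.17 = 5214.614.
Floor → code = 5214.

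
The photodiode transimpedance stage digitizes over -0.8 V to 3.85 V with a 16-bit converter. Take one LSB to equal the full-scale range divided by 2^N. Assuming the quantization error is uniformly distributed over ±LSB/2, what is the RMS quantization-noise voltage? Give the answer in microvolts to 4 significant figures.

Span: 3.85 V − (-0.8 V) = 4.65 V.
One LSB is 4.65 V / 65536 = 70.9534 µV.
For a uniform distribution on [−LSB/2, +LSB/2], V_rms = LSB/√12 = 70.9534 µV/3.4641 = 20.48 µV.

20.48 µV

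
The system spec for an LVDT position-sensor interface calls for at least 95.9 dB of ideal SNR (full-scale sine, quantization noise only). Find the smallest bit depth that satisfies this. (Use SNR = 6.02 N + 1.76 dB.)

16 bits

6.02 N + 1.76 ≥ 95.9 gives N ≥ 15.638, so the minimum integer is 16.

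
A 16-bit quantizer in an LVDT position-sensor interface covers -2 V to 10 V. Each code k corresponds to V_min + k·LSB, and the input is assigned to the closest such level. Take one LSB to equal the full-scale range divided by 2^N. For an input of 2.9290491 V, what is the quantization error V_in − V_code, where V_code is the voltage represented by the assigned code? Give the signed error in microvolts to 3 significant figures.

+33.0 µV

The full-scale span is 10 − (-2) = 12 V. LSB = 12 V / 2^16 ≈ 183.1 µV.
(V_in − V_min)/LSB = (2.9290491 − (-2)) × 65536/12 = 26919.1802 → nearest code k = 26919.
V_code = -2 + (26919/65536) × 12 = 2.9290161133 V.
V_in − V_code = 2.9290491 − (2.9290161133) = +33.0 µV.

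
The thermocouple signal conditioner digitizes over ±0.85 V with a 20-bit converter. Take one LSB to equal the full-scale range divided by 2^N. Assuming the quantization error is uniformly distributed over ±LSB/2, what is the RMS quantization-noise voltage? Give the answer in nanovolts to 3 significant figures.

468 nV

Full-scale range = 0.85 V − (-0.85 V) = 1.7 V.
One LSB is 1.7 V / 1048576 = 1.6212 µV.
σ_q = LSB/√12 = 1.6212 µV/3.4641 = 468 nV.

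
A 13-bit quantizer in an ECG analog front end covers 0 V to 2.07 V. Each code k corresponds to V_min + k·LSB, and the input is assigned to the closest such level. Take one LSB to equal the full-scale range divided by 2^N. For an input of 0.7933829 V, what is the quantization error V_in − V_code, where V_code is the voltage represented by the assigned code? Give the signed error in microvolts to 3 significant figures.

−49.7 µV

Span = 2.07 V. LSB = 2.07 V / 2^13 ≈ 252.7 µV.
(V_in − V_min)/LSB = (0.7933829 − (0)) × 8192/2.07 = 3139.8032 → nearest code k = 3140.
Reconstructed level: 0 + 3140 × 2.07/8192 V = 0.7934326172 V.
V_in − V_code = 0.7933829 − (0.7934326172) = −49.7 µV.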